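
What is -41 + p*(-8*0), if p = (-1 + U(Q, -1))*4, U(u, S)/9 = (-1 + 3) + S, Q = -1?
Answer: -41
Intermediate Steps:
U(u, S) = 18 + 9*S (U(u, S) = 9*((-1 + 3) + S) = 9*(2 + S) = 18 + 9*S)
p = 32 (p = (-1 + (18 + 9*(-1)))*4 = (-1 + (18 - 9))*4 = (-1 + 9)*4 = 8*4 = 32)
-41 + p*(-8*0) = -41 + 32*(-8*0) = -41 + 32*0 = -41 + 0 = -41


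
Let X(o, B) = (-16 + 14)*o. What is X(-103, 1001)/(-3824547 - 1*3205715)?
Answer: -103/3515131 ≈ -2.9302e-5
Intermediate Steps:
X(o, B) = -2*o
X(-103, 1001)/(-3824547 - 1*3205715) = (-2*(-103))/(-3824547 - 1*3205715) = 206/(-3824547 - 3205715) = 206/(-7030262) = 206*(-1/7030262) = -103/3515131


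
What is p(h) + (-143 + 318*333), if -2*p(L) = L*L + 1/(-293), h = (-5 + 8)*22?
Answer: 60693779/586 ≈ 1.0357e+5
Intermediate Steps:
h = 66 (h = 3*22 = 66)
p(L) = 1/586 - L²/2 (p(L) = -(L*L + 1/(-293))/2 = -(L² - 1/293)/2 = -(-1/293 + L²)/2 = 1/586 - L²/2)
p(h) + (-143 + 318*333) = (1/586 - ½*66²) + (-143 + 318*333) = (1/586 - ½*4356) + (-143 + 105894) = (1/586 - 2178) + 105751 = -1276307/586 + 105751 = 60693779/586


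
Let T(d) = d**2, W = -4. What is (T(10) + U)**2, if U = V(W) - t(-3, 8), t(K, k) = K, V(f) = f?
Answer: 9801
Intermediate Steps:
U = -1 (U = -4 - 1*(-3) = -4 + 3 = -1)
(T(10) + U)**2 = (10**2 - 1)**2 = (100 - 1)**2 = 99**2 = 9801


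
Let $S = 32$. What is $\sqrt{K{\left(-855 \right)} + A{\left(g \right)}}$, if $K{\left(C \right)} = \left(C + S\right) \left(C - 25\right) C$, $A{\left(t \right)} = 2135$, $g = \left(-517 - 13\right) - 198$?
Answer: $i \sqrt{619223065} \approx 24884.0 i$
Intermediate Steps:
$g = -728$ ($g = -530 - 198 = -728$)
$K{\left(C \right)} = C \left(-25 + C\right) \left(32 + C\right)$ ($K{\left(C \right)} = \left(C + 32\right) \left(C - 25\right) C = \left(32 + C\right) \left(-25 + C\right) C = \left(-25 + C\right) \left(32 + C\right) C = C \left(-25 + C\right) \left(32 + C\right)$)
$\sqrt{K{\left(-855 \right)} + A{\left(g \right)}} = \sqrt{- 855 \left(-800 + \left(-855\right)^{2} + 7 \left(-855\right)\right) + 2135} = \sqrt{- 855 \left(-800 + 731025 - 5985\right) + 2135} = \sqrt{\left(-855\right) 724240 + 2135} = \sqrt{-619225200 + 2135} = \sqrt{-619223065} = i \sqrt{619223065}$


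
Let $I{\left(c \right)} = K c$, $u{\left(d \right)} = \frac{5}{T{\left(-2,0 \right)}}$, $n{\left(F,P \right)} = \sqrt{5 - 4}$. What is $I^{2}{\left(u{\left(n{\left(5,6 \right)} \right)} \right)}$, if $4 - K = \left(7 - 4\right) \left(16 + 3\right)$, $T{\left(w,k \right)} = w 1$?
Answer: $\frac{70225}{4} \approx 17556.0$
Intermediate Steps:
$n{\left(F,P \right)} = 1$ ($n{\left(F,P \right)} = \sqrt{1} = 1$)
$T{\left(w,k \right)} = w$
$K = -53$ ($K = 4 - \left(7 - 4\right) \left(16 + 3\right) = 4 - 3 \cdot 19 = 4 - 57 = -53$)
$u{\left(d \right)} = - \frac{5}{2}$ ($u{\left(d \right)} = \frac{5}{-2} = 5 \left(- \frac{1}{2}\right) = - \frac{5}{2}$)
$I{\left(c \right)} = - 53 c$
$I^{2}{\left(u{\left(n{\left(5,6 \right)} \right)} \right)} = \left(\left(-53\right) \left(- \frac{5}{2}\right)\right)^{2} = \left(\frac{265}{2}\right)^{2} = \frac{70225}{4}$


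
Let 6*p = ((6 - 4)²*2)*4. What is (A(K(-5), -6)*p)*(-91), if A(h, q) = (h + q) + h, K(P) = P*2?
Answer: 37856/3 ≈ 12619.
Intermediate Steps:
K(P) = 2*P
A(h, q) = q + 2*h
p = 16/3 (p = (((6 - 4)²*2)*4)/6 = ((2²*2)*4)/6 = ((4*2)*4)/6 = (8*4)/6 = (⅙)*32 = 16/3 ≈ 5.3333)
(A(K(-5), -6)*p)*(-91) = ((-6 + 2*(2*(-5)))*(16/3))*(-91) = ((-6 + 2*(-10))*(16/3))*(-91) = ((-6 - 20)*(16/3))*(-91) = -26*16/3*(-91) = -416/3*(-91) = 37856/3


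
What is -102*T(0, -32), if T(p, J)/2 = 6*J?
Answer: 39168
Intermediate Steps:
T(p, J) = 12*J (T(p, J) = 2*(6*J) = 12*J)
-102*T(0, -32) = -1224*(-32) = -102*(-384) = 39168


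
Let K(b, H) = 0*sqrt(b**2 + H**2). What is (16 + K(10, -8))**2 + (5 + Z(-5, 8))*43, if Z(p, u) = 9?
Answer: 858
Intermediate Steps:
K(b, H) = 0 (K(b, H) = 0*sqrt(H**2 + b**2) = 0)
(16 + K(10, -8))**2 + (5 + Z(-5, 8))*43 = (16 + 0)**2 + (5 + 9)*43 = 16**2 + 14*43 = 256 + 602 = 858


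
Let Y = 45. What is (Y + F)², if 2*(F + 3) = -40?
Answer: 484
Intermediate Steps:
F = -23 (F = -3 + (½)*(-40) = -3 - 20 = -23)
(Y + F)² = (45 - 23)² = 22² = 484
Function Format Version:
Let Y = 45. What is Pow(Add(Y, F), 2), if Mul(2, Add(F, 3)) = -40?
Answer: 484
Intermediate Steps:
F = -23 (F = Add(-3, Mul(Rational(1, 2), -40)) = Add(-3, -20) = -23)
Pow(Add(Y, F), 2) = Pow(Add(45, -23), 2) = Pow(22, 2) = 484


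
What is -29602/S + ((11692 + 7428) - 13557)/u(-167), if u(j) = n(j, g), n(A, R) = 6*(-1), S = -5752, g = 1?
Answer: -7955191/8628 ≈ -922.02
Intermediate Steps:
n(A, R) = -6
u(j) = -6
-29602/S + ((11692 + 7428) - 13557)/u(-167) = -29602/(-5752) + ((11692 + 7428) - 13557)/(-6) = -29602*(-1/5752) + (19120 - 13557)*(-1/6) = 14801/2876 + 5563*(-1/6) = 14801/2876 - 5563/6 = -7955191/8628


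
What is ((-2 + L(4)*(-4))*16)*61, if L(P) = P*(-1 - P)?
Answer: 76128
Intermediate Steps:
((-2 + L(4)*(-4))*16)*61 = ((-2 - 1*4*(1 + 4)*(-4))*16)*61 = ((-2 - 1*4*5*(-4))*16)*61 = ((-2 - 20*(-4))*16)*61 = ((-2 + 80)*16)*61 = (78*16)*61 = 1248*61 = 76128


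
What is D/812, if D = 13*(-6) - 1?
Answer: -79/812 ≈ -0.097291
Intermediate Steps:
D = -79 (D = -78 - 1 = -79)
D/812 = -79/812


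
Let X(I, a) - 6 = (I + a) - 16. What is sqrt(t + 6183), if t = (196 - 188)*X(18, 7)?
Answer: sqrt(6303) ≈ 79.391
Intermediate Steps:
X(I, a) = -10 + I + a (X(I, a) = 6 + ((I + a) - 16) = 6 + (-16 + I + a) = -10 + I + a)
t = 120 (t = (196 - 188)*(-10 + 18 + 7) = 8*15 = 120)
sqrt(t + 6183) = sqrt(120 + 6183) = sqrt(6303)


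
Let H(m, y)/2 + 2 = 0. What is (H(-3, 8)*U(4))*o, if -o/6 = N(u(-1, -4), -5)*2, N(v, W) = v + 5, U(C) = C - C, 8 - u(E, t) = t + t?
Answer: 0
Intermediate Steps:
H(m, y) = -4 (H(m, y) = -4 + 2*0 = -4 + 0 = -4)
u(E, t) = 8 - 2*t (u(E, t) = 8 - (t + t) = 8 - 2*t)
U(C) = 0
N(v, W) = 5 + v
o = -252 (o = -6*(5 + (8 - 2*(-4)))*2 = -6*(5 + (8 + 8))*2 = -6*(5 + 16)*2 = -126*2 = -6*42 = -252)
(H(-3, 8)*U(4))*o = -4*0*(-252) = 0*(-252) = 0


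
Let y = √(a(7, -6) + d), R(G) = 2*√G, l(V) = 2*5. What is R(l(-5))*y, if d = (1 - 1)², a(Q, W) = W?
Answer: 4*I*√15 ≈ 15.492*I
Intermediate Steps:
l(V) = 10
d = 0 (d = 0² = 0)
y = I*√6 (y = √(-6 + 0) = √(-6) = I*√6 ≈ 2.4495*I)
R(l(-5))*y = (2*√10)*(I*√6) = 4*I*√15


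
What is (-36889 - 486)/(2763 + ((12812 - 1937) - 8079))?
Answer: -37375/5559 ≈ -6.7233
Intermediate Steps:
(-36889 - 486)/(2763 + ((12812 - 1937) - 8079)) = -37375/(2763 + (10875 - 8079)) = -37375/(2763 + 2796) = -37375/5559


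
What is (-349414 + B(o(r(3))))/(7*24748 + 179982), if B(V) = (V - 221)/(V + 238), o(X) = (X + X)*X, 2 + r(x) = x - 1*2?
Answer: -27953193/28257440 ≈ -0.98923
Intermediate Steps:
r(x) = -4 + x (r(x) = -2 + (x - 1*2) = -2 + (x - 2) = -2 + (-2 + x) = -4 + x)
o(X) = 2*X² (o(X) = (2*X)*X = 2*X²)
B(V) = (-221 + V)/(238 + V)
(-349414 + B(o(r(3))))/(7*24748 + 179982) = (-349414 + (-221 + 2*(-4 + 3)²)/(238 + 2*(-4 + 3)²))/(7*24748 + 179982) = (-349414 + (-221 + 2*(-1)²)/(238 + 2*(-1)²))/(173236 + 179982) = (-349414 + (-221 + 2*1)/(238 + 2*1))/353218 = (-349414 + (-221 + 2)/(238 + 2))*(1/353218) = (-349414 - 219/240)*(1/353218) = (-349414 + (1/240)*(-219))*(1/353218) = (-349414 - 73/80)*(1/353218) = -27953193/80*1/353218 = -27953193/28257440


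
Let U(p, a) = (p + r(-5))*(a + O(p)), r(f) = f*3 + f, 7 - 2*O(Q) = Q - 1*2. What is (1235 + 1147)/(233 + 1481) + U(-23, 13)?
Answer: -1067488/857 ≈ -1245.6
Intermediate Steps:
O(Q) = 9/2 - Q/2 (O(Q) = 7/2 - (Q - 1*2)/2 = 7/2 - (Q - 2)/2 = 7/2 - (-2 + Q)/2 = 7/2 + (1 - Q/2) = 9/2 - Q/2)
r(f) = 4*f (r(f) = 3*f + f = 4*f)
U(p, a) = (-20 + p)*(9/2 + a - p/2) (U(p, a) = (p + 4*(-5))*(a + (9/2 - p/2)) = (p - 20)*(9/2 + a - p/2) = (-20 + p)*(9/2 + a - p/2))
(1235 + 1147)/(233 + 1481) + U(-23, 13) = (1235 + 1147)/(233 + 1481) + (-90 - 20*13 - ½*(-23)² + (29/2)*(-23) + 13*(-23)) = 2382/1714 + (-90 - 260 - ½*529 - 667/2 - 299) = 2382*(1/1714) + (-90 - 260 - 529/2 - 667/2 - 299) = 1191/857 - 1247 = -1067488/857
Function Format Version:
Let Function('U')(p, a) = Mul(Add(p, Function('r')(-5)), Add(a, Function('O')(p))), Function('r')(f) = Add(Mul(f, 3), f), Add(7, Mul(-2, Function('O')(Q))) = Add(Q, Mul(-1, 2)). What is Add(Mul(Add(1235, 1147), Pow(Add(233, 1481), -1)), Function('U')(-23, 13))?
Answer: Rational(-1067488, 857) ≈ -1245.6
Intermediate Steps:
Function('O')(Q) = Add(Rational(9, 2), Mul(Rational(-1, 2), Q)) (Function('O')(Q) = Add(Rational(7, 2), Mul(Rational(-1, 2), Add(Q, Mul(-1, 2)))) = Add(Rational(7, 2), Mul(Rational(-1, 2), Add(Q, -2))) = Add(Rational(7, 2), Mul(Rational(-1, 2), Add(-2, Q))) = Add(Rational(7, 2), Add(1, Mul(Rational(-1, 2), Q))) = Add(Rational(9, 2), Mul(Rational(-1, 2), Q)))
Function('r')(f) = Mul(4, f) (Function('r')(f) = Add(Mul(3, f), f) = Mul(4, f))
Function('U')(p, a) = Mul(Add(-20, p), Add(Rational(9, 2), a, Mul(Rational(-1, 2), p))) (Function('U')(p, a) = Mul(Add(p, Mul(4, -5)), Add(a, Add(Rational(9, 2), Mul(Rational(-1, 2), p)))) = Mul(Add(p, -20), Add(Rational(9, 2), a, Mul(Rational(-1, 2), p))) = Mul(Add(-20, p), Add(Rational(9, 2), a, Mul(Rational(-1, 2), p))))
Add(Mul(Add(1235, 1147), Pow(Add(233, 1481), -1)), Function('U')(-23, 13)) = Add(Mul(Add(1235, 1147), Pow(Add(233, 1481), -1)), Add(-90, Mul(-20, 13), Mul(Rational(-1, 2), Pow(-23, 2)), Mul(Rational(29, 2), -23), Mul(13, -23))) = Add(Mul(2382, Pow(1714, -1)), Add(-90, -260, Mul(Rational(-1, 2), 529), Rational(-667, 2), -299)) = Add(Mul(2382, Rational(1, 1714)), Add(-90, -260, Rational(-529, 2), Rational(-667, 2), -299)) = Add(Rational(1191, 857), -1247) = Rational(-1067488, 857)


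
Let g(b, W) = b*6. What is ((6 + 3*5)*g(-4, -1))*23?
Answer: -11592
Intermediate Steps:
g(b, W) = 6*b
((6 + 3*5)*g(-4, -1))*23 = ((6 + 3*5)*(6*(-4)))*23 = ((6 + 15)*(-24))*23 = (21*(-24))*23 = -504*23 = -11592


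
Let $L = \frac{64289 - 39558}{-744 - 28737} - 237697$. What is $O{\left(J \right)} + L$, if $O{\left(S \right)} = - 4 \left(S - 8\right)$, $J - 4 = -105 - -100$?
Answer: $- \frac{7006508672}{29481} \approx -2.3766 \cdot 10^{5}$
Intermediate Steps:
$J = -1$ ($J = 4 - 5 = -1$)
$L = - \frac{7007569988}{29481}$ ($L = \frac{24731}{-29481} - 237697 = 24731 \left(- \frac{1}{29481}\right) - 237697 = - \frac{24731}{29481} - 237697 = - \frac{7007569988}{29481} \approx -2.377 \cdot 10^{5}$)
$O{\left(S \right)} = 32 - 4 S$ ($O{\left(S \right)} = - 4 \left(-8 + S\right) = 32 - 4 S$)
$O{\left(J \right)} + L = \left(32 - -4\right) - \frac{7007569988}{29481} = \left(32 + 4\right) - \frac{7007569988}{29481} = 36 - \frac{7007569988}{29481} = - \frac{7006508672}{29481}$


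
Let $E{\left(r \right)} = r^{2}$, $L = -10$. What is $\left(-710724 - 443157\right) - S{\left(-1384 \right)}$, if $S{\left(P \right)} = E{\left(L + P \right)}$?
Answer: $-3097117$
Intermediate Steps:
$S{\left(P \right)} = \left(-10 + P\right)^{2}$
$\left(-710724 - 443157\right) - S{\left(-1384 \right)} = \left(-710724 - 443157\right) - \left(-10 - 1384\right)^{2} = \left(-710724 - 443157\right) - \left(-1394\right)^{2} = -1153881 - 1943236 = -3097117$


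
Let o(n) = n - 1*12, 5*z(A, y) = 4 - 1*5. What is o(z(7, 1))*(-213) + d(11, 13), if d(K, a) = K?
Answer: 13048/5 ≈ 2609.6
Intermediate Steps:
z(A, y) = -1/5 (z(A, y) = (4 - 1*5)/5 = (4 - 5)/5 = (1/5)*(-1) = -1/5)
o(n) = -12 + n (o(n) = n - 12 = -12 + n)
o(z(7, 1))*(-213) + d(11, 13) = (-12 - 1/5)*(-213) + 11 = -61/5*(-213) + 11 = 12993/5 + 11 = 13048/5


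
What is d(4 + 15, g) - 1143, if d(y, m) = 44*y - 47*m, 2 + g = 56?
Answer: -2845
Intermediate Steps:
g = 54 (g = -2 + 56 = 54)
d(y, m) = -47*m + 44*y
d(4 + 15, g) - 1143 = (-47*54 + 44*(4 + 15)) - 1143 = (-2538 + 44*19) - 1143 = (-2538 + 836) - 1143 = -1702 - 1143 = -2845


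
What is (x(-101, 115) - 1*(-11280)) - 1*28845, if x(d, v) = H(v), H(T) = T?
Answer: -17450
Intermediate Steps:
x(d, v) = v
(x(-101, 115) - 1*(-11280)) - 1*28845 = (115 - 1*(-11280)) - 1*28845 = (115 + 11280) - 28845 = 11395 - 28845 = -17450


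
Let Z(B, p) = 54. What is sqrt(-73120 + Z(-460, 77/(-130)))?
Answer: I*sqrt(73066) ≈ 270.31*I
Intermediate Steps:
sqrt(-73120 + Z(-460, 77/(-130))) = sqrt(-73120 + 54) = sqrt(-73066) = I*sqrt(73066)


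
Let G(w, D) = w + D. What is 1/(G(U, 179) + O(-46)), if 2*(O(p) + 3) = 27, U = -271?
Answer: -2/163 ≈ -0.012270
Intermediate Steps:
G(w, D) = D + w
O(p) = 21/2 (O(p) = -3 + (½)*27 = -3 + 27/2 = 21/2)
1/(G(U, 179) + O(-46)) = 1/((179 - 271) + 21/2) = 1/(-92 + 21/2) = 1/(-163/2) = -2/163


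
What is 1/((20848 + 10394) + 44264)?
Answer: 1/75506 ≈ 1.3244e-5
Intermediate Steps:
1/((20848 + 10394) + 44264) = 1/(31242 + 44264) = 1/75506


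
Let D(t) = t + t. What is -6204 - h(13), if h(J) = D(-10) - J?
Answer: -6171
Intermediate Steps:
D(t) = 2*t
h(J) = -20 - J (h(J) = 2*(-10) - J = -20 - J)
-6204 - h(13) = -6204 - (-20 - 1*13) = -6204 - (-20 - 13) = -6204 - 1*(-33) = -6204 + 33 = -6171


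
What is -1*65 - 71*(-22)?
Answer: 1497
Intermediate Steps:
-1*65 - 71*(-22) = -65 + 1562 = 1497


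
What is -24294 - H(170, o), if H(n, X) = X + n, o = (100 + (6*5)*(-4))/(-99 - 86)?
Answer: -905172/37 ≈ -24464.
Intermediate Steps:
o = 4/37 (o = (100 + 30*(-4))/(-185) = (100 - 120)*(-1/185) = -20*(-1/185) = 4/37 ≈ 0.10811)
-24294 - H(170, o) = -24294 - (4/37 + 170) = -24294 - 1*6294/37 = -24294 - 6294/37 = -905172/37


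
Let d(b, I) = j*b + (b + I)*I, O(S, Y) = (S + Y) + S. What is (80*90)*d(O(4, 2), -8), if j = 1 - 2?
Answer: -187200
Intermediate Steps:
j = -1
O(S, Y) = Y + 2*S
d(b, I) = -b + I*(I + b) (d(b, I) = -b + (b + I)*I = -b + (I + b)*I = -b + I*(I + b))
(80*90)*d(O(4, 2), -8) = (80*90)*((-8)² - (2 + 2*4) - 8*(2 + 2*4)) = 7200*(64 - (2 + 8) - 8*(2 + 8)) = 7200*(64 - 1*10 - 8*10) = 7200*(64 - 10 - 80) = 7200*(-26) = -187200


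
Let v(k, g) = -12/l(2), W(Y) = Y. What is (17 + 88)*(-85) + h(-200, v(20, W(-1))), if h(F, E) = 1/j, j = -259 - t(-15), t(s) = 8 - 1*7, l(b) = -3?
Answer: -2320501/260 ≈ -8925.0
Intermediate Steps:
t(s) = 1 (t(s) = 8 - 7 = 1)
j = -260 (j = -259 - 1*1 = -259 - 1 = -260)
v(k, g) = 4 (v(k, g) = -12/(-3) = -12*(-⅓) = 4)
h(F, E) = -1/260 (h(F, E) = 1/(-260) = -1/260)
(17 + 88)*(-85) + h(-200, v(20, W(-1))) = (17 + 88)*(-85) - 1/260 = 105*(-85) - 1/260 = -8925 - 1/260 = -2320501/260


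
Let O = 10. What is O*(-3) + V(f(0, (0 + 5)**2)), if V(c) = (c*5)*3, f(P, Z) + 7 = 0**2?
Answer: -135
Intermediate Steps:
f(P, Z) = -7 (f(P, Z) = -7 + 0**2 = -7 + 0 = -7)
V(c) = 15*c (V(c) = (5*c)*3 = 15*c)
O*(-3) + V(f(0, (0 + 5)**2)) = 10*(-3) + 15*(-7) = -30 - 105 = -135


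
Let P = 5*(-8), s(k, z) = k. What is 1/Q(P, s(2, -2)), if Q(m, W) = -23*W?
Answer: -1/46 ≈ -0.021739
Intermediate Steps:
P = -40
1/Q(P, s(2, -2)) = 1/(-23*2) = 1/(-46) = -1/46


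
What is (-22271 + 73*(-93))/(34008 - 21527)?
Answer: -29060/12481 ≈ -2.3283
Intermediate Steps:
(-22271 + 73*(-93))/(34008 - 21527) = (-22271 - 6789)/12481 = -29060*1/12481 = -29060/12481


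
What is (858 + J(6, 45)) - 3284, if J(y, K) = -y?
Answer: -2432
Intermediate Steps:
(858 + J(6, 45)) - 3284 = (858 - 1*6) - 3284 = (858 - 6) - 3284 = 852 - 3284 = -2432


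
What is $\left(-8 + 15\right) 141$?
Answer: $987$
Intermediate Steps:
$\left(-8 + 15\right) 141 = 7 \cdot 141 = 987$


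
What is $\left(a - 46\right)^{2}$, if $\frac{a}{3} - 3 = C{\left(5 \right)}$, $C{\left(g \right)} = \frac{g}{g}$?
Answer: $1156$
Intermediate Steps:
$C{\left(g \right)} = 1$
$a = 12$ ($a = 9 + 3 \cdot 1 = 9 + 3 = 12$)
$\left(a - 46\right)^{2} = \left(12 - 46\right)^{2} = \left(-34\right)^{2} = 1156$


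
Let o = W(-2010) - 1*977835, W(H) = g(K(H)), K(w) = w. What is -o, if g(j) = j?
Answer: 979845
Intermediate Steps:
W(H) = H
o = -979845 (o = -2010 - 1*977835 = -2010 - 977835 = -979845)
-o = -1*(-979845) = 979845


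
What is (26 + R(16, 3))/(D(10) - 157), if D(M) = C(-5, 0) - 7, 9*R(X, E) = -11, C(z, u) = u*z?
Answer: -223/1476 ≈ -0.15108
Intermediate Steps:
R(X, E) = -11/9 (R(X, E) = (1/9)*(-11) = -11/9)
D(M) = -7 (D(M) = 0*(-5) - 7 = 0 - 7 = -7)
(26 + R(16, 3))/(D(10) - 157) = (26 - 11/9)/(-7 - 157) = (223/9)/(-164) = (223/9)*(-1/164) = -223/1476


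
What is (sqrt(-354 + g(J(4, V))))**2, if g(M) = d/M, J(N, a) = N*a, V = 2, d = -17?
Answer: -2849/8 ≈ -356.13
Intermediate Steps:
g(M) = -17/M
(sqrt(-354 + g(J(4, V))))**2 = (sqrt(-354 - 17/(4*2)))**2 = (sqrt(-354 - 17/8))**2 = (sqrt(-2849/8))**2 = (I*sqrt(5698)/4)**2 = -2849/8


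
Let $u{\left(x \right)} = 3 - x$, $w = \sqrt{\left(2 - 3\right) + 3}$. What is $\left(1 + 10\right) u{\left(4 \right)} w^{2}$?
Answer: $-22$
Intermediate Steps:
$w = \sqrt{2}$ ($w = \sqrt{\left(2 - 3\right) + 3} = \sqrt{-1 + 3} = \sqrt{2} \approx 1.4142$)
$\left(1 + 10\right) u{\left(4 \right)} w^{2} = \left(1 + 10\right) \left(3 - 4\right) \left(\sqrt{2}\right)^{2} = 11 \left(3 - 4\right) 2 = 11 \left(-1\right) 2 = \left(-11\right) 2 = -22$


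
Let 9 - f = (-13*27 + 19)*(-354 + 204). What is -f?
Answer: 49791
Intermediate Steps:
f = -49791 (f = 9 - (-13*27 + 19)*(-354 + 204) = 9 - (-351 + 19)*(-150) = 9 - (-332)*(-150) = 9 - 1*49800 = 9 - 49800 = -49791)
-f = -1*(-49791) = 49791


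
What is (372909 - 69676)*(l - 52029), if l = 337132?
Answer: 86452637999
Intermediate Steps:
(372909 - 69676)*(l - 52029) = (372909 - 69676)*(337132 - 52029) = 303233*285103 = 86452637999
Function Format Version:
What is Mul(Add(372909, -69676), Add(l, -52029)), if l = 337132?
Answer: 86452637999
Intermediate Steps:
Mul(Add(372909, -69676), Add(l, -52029)) = Mul(Add(372909, -69676), Add(337132, -52029)) = Mul(303233, 285103) = 86452637999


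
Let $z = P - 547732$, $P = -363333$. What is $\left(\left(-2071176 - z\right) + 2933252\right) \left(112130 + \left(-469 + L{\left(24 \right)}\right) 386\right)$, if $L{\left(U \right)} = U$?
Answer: $-105750129240$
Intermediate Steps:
$z = -911065$ ($z = -363333 - 547732 = -911065$)
$\left(\left(-2071176 - z\right) + 2933252\right) \left(112130 + \left(-469 + L{\left(24 \right)}\right) 386\right) = \left(\left(-2071176 - -911065\right) + 2933252\right) \left(112130 + \left(-469 + 24\right) 386\right) = \left(\left(-2071176 + 911065\right) + 2933252\right) \left(112130 - 171770\right) = \left(-1160111 + 2933252\right) \left(112130 - 171770\right) = 1773141 \left(-59640\right) = -105750129240$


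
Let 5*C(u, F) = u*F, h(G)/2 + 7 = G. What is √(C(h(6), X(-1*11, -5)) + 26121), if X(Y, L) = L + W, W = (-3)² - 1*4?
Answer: √26121 ≈ 161.62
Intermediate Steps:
h(G) = -14 + 2*G
W = 5 (W = 9 - 4 = 5)
X(Y, L) = 5 + L (X(Y, L) = L + 5 = 5 + L)
C(u, F) = F*u/5 (C(u, F) = (u*F)/5 = (F*u)/5 = F*u/5)
√(C(h(6), X(-1*11, -5)) + 26121) = √((5 - 5)*(-14 + 2*6)/5 + 26121) = √((⅕)*0*(-14 + 12) + 26121) = √((⅕)*0*(-2) + 26121) = √(0 + 26121) = √26121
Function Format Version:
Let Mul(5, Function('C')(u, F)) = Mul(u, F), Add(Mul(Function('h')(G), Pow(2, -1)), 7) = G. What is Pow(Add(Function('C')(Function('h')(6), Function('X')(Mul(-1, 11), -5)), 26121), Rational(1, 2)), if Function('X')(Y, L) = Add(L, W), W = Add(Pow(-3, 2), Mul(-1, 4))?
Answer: Pow(26121, Rational(1, 2)) ≈ 161.62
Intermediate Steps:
Function('h')(G) = Add(-14, Mul(2, G))
W = 5 (W = Add(9, -4) = 5)
Function('X')(Y, L) = Add(5, L) (Function('X')(Y, L) = Add(L, 5) = Add(5, L))
Function('C')(u, F) = Mul(Rational(1, 5), F, u) (Function('C')(u, F) = Mul(Rational(1, 5), Mul(u, F)) = Mul(Rational(1, 5), Mul(F, u)) = Mul(Rational(1, 5), F, u))
Pow(Add(Function('C')(Function('h')(6), Function('X')(Mul(-1, 11), -5)), 26121), Rational(1, 2)) = Pow(Add(Mul(Rational(1, 5), Add(5, -5), Add(-14, Mul(2, 6))), 26121), Rational(1, 2)) = Pow(Add(Mul(Rational(1, 5), 0, Add(-14, 12)), 26121), Rational(1, 2)) = Pow(Add(Mul(Rational(1, 5), 0, -2), 26121), Rational(1, 2)) = Pow(Add(0, 26121), Rational(1, 2)) = Pow(26121, Rational(1, 2))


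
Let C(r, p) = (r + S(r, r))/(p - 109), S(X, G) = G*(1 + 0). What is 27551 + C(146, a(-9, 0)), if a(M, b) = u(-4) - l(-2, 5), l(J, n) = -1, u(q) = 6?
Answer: 1404955/51 ≈ 27548.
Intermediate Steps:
S(X, G) = G (S(X, G) = G*1 = G)
a(M, b) = 7 (a(M, b) = 6 - 1*(-1) = 6 + 1 = 7)
C(r, p) = 2*r/(-109 + p) (C(r, p) = (r + r)/(p - 109) = (2*r)/(-109 + p) = 2*r/(-109 + p))
27551 + C(146, a(-9, 0)) = 27551 + 2*146/(-109 + 7) = 27551 + 2*146/(-102) = 27551 + 2*146*(-1/102) = 27551 - 146/51 = 1404955/51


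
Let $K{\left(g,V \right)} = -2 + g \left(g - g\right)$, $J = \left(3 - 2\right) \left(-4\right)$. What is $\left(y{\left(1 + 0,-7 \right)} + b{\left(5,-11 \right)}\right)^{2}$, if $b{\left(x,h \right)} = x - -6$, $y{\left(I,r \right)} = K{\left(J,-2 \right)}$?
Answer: $81$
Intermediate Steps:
$J = -4$ ($J = 1 \left(-4\right) = -4$)
$K{\left(g,V \right)} = -2$ ($K{\left(g,V \right)} = -2 + g 0 = -2 + 0 = -2$)
$y{\left(I,r \right)} = -2$
$b{\left(x,h \right)} = 6 + x$ ($b{\left(x,h \right)} = x + 6 = 6 + x$)
$\left(y{\left(1 + 0,-7 \right)} + b{\left(5,-11 \right)}\right)^{2} = \left(-2 + \left(6 + 5\right)\right)^{2} = \left(-2 + 11\right)^{2} = 9^{2} = 81$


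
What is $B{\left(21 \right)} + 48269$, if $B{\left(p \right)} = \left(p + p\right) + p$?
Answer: $48332$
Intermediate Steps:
$B{\left(p \right)} = 3 p$ ($B{\left(p \right)} = 2 p + p = 3 p$)
$B{\left(21 \right)} + 48269 = 3 \cdot 21 + 48269 = 63 + 48269 = 48332$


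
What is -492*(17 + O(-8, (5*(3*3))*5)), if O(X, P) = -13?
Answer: -1968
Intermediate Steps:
-492*(17 + O(-8, (5*(3*3))*5)) = -492*(17 - 13) = -492*4 = -1968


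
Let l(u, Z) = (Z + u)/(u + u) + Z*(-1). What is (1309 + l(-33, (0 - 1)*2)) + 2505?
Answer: 251891/66 ≈ 3816.5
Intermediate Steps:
l(u, Z) = -Z + (Z + u)/(2*u) (l(u, Z) = (Z + u)/((2*u)) - Z = (Z + u)*(1/(2*u)) - Z = (Z + u)/(2*u) - Z = -Z + (Z + u)/(2*u))
(1309 + l(-33, (0 - 1)*2)) + 2505 = (1309 + (½ - (0 - 1)*2 + (½)*((0 - 1)*2)/(-33))) + 2505 = (1309 + (½ - (-1)*2 + (½)*(-1*2)*(-1/33))) + 2505 = (1309 + (½ - 1*(-2) + (½)*(-2)*(-1/33))) + 2505 = (1309 + (½ + 2 + 1/33)) + 2505 = (1309 + 167/66) + 2505 = 86561/66 + 2505 = 251891/66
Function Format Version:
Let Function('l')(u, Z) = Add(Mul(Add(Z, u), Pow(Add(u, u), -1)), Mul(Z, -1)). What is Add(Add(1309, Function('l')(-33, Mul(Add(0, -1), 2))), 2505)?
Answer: Rational(251891, 66) ≈ 3816.5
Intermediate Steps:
Function('l')(u, Z) = Add(Mul(-1, Z), Mul(Rational(1, 2), Pow(u, -1), Add(Z, u))) (Function('l')(u, Z) = Add(Mul(Add(Z, u), Pow(Mul(2, u), -1)), Mul(-1, Z)) = Add(Mul(Add(Z, u), Mul(Rational(1, 2), Pow(u, -1))), Mul(-1, Z)) = Add(Mul(Rational(1, 2), Pow(u, -1), Add(Z, u)), Mul(-1, Z)) = Add(Mul(-1, Z), Mul(Rational(1, 2), Pow(u, -1), Add(Z, u))))
Add(Add(1309, Function('l')(-33, Mul(Add(0, -1), 2))), 2505) = Add(Add(1309, Add(Rational(1, 2), Mul(-1, Mul(Add(0, -1), 2)), Mul(Rational(1, 2), Mul(Add(0, -1), 2), Pow(-33, -1)))), 2505) = Add(Add(1309, Add(Rational(1, 2), Mul(-1, Mul(-1, 2)), Mul(Rational(1, 2), Mul(-1, 2), Rational(-1, 33)))), 2505) = Add(Add(1309, Add(Rational(1, 2), Mul(-1, -2), Mul(Rational(1, 2), -2, Rational(-1, 33)))), 2505) = Add(Add(1309, Add(Rational(1, 2), 2, Rational(1, 33))), 2505) = Add(Add(1309, Rational(167, 66)), 2505) = Add(Rational(86561, 66), 2505) = Rational(251891, 66)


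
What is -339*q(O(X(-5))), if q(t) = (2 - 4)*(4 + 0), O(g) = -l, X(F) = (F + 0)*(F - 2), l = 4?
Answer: 2712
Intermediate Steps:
X(F) = F*(-2 + F)
O(g) = -4 (O(g) = -1*4 = -4)
q(t) = -8 (q(t) = -2*4 = -8)
-339*q(O(X(-5))) = -339*(-8) = 2712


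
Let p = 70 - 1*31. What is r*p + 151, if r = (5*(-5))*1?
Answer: -824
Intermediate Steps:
p = 39 (p = 70 - 31 = 39)
r = -25 (r = -25*1 = -25)
r*p + 151 = -25*39 + 151 = -975 + 151 = -824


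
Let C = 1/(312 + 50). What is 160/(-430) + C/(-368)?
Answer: -2131499/5728288 ≈ -0.37210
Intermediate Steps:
C = 1/362 ≈ 0.0027624
160/(-430) + C/(-368) = 160/(-430) + (1/362)/(-368) = 160*(-1/430) + (1/362)*(-1/368) = -16/43 - 1/133216 = -2131499/5728288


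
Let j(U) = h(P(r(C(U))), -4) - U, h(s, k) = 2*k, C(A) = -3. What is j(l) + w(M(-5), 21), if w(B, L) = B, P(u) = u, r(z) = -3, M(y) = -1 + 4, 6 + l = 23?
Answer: -22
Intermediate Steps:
l = 17 (l = -6 + 23 = 17)
M(y) = 3
j(U) = -8 - U (j(U) = 2*(-4) - U = -8 - U)
j(l) + w(M(-5), 21) = (-8 - 1*17) + 3 = (-8 - 17) + 3 = -25 + 3 = -22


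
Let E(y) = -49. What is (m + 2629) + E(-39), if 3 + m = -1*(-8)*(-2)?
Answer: 2561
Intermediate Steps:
m = -19 (m = -3 - 1*(-8)*(-2) = -3 + 8*(-2) = -3 - 16 = -19)
(m + 2629) + E(-39) = (-19 + 2629) - 49 = 2610 - 49 = 2561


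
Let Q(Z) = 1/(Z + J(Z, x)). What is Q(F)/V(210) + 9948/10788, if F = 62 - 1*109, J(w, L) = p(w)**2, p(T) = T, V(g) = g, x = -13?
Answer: 376383479/408163980 ≈ 0.92214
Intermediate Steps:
J(w, L) = w**2
F = -47 (F = 62 - 109 = -47)
Q(Z) = 1/(Z + Z**2)
Q(F)/V(210) + 9948/10788 = (1/((-47)*(1 - 47)))/210 + 9948/10788 = -1/47/(-46)*(1/210) + 9948*(1/10788) = -1/47*(-1/46)*(1/210) + 829/899 = (1/2162)*(1/210) + 829/899 = 1/454020 + 829/899 = 376383479/408163980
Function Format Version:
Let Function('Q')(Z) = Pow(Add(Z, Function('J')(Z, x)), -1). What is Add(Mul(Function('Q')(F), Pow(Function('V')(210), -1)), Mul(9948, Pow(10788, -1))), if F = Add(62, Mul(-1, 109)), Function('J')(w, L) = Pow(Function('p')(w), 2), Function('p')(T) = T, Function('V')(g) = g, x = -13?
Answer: Rational(376383479, 408163980) ≈ 0.92214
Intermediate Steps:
Function('J')(w, L) = Pow(w, 2)
F = -47 (F = Add(62, -109) = -47)
Function('Q')(Z) = Pow(Add(Z, Pow(Z, 2)), -1)
Add(Mul(Function('Q')(F), Pow(Function('V')(210), -1)), Mul(9948, Pow(10788, -1))) = Add(Mul(Mul(Pow(-47, -1), Pow(Add(1, -47), -1)), Pow(210, -1)), Mul(9948, Pow(10788, -1))) = Add(Mul(Mul(Rational(-1, 47), Pow(-46, -1)), Rational(1, 210)), Mul(9948, Rational(1, 10788))) = Add(Mul(Mul(Rational(-1, 47), Rational(-1, 46)), Rational(1, 210)), Rational(829, 899)) = Add(Mul(Rational(1, 2162), Rational(1, 210)), Rational(829, 899)) = Add(Rational(1, 454020), Rational(829, 899)) = Rational(376383479, 408163980)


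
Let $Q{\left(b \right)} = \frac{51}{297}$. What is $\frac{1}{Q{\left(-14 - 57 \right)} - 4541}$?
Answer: $- \frac{99}{449542} \approx -0.00022022$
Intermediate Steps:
$Q{\left(b \right)} = \frac{17}{99}$ ($Q{\left(b \right)} = 51 \cdot \frac{1}{297} = \frac{17}{99}$)
$\frac{1}{Q{\left(-14 - 57 \right)} - 4541} = \frac{1}{\frac{17}{99} - 4541} = \frac{1}{- \frac{449542}{99}} = - \frac{99}{449542}$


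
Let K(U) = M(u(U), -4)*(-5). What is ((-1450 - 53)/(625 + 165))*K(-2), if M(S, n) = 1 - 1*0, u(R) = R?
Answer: 1503/158 ≈ 9.5127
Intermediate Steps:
M(S, n) = 1 (M(S, n) = 1 + 0 = 1)
K(U) = -5 (K(U) = 1*(-5) = -5)
((-1450 - 53)/(625 + 165))*K(-2) = ((-1450 - 53)/(625 + 165))*(-5) = -1503/790*(-5) = 1503/158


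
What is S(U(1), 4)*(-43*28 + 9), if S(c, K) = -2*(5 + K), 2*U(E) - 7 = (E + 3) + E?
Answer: 21510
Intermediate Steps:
U(E) = 5 + E (U(E) = 7/2 + ((E + 3) + E)/2 = 7/2 + ((3 + E) + E)/2 = 7/2 + (3 + 2*E)/2 = 7/2 + (3/2 + E) = 5 + E)
S(c, K) = -10 - 2*K
S(U(1), 4)*(-43*28 + 9) = (-10 - 2*4)*(-43*28 + 9) = (-10 - 8)*(-1204 + 9) = -18*(-1195) = 21510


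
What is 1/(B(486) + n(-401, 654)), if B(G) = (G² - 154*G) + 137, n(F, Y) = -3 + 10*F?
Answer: 1/157476 ≈ 6.3502e-6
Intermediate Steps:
B(G) = 137 + G² - 154*G
1/(B(486) + n(-401, 654)) = 1/((137 + 486² - 154*486) + (-3 + 10*(-401))) = 1/((137 + 236196 - 74844) + (-3 - 4010)) = 1/(161489 - 4013) = 1/157476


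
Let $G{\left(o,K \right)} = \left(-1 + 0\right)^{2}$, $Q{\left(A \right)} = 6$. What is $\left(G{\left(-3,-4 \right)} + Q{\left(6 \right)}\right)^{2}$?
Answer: $49$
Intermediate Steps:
$G{\left(o,K \right)} = 1$ ($G{\left(o,K \right)} = \left(-1\right)^{2} = 1$)
$\left(G{\left(-3,-4 \right)} + Q{\left(6 \right)}\right)^{2} = \left(1 + 6\right)^{2} = 7^{2} = 49$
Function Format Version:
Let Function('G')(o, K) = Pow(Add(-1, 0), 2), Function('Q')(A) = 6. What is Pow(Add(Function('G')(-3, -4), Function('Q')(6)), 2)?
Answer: 49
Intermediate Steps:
Function('G')(o, K) = 1 (Function('G')(o, K) = Pow(-1, 2) = 1)
Pow(Add(Function('G')(-3, -4), Function('Q')(6)), 2) = Pow(Add(1, 6), 2) = Pow(7, 2) = 49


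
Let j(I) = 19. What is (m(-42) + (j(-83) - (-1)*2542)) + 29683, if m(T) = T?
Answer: 32202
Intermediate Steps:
(m(-42) + (j(-83) - (-1)*2542)) + 29683 = (-42 + (19 - (-1)*2542)) + 29683 = (-42 + (19 - 1*(-2542))) + 29683 = (-42 + (19 + 2542)) + 29683 = (-42 + 2561) + 29683 = 2519 + 29683 = 32202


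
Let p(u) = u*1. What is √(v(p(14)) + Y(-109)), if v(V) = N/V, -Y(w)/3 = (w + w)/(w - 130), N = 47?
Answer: √6949642/3346 ≈ 0.78787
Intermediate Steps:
Y(w) = -6*w/(-130 + w) (Y(w) = -3*(w + w)/(w - 130) = -3*2*w/(-130 + w) = -6*w/(-130 + w))
p(u) = u
v(V) = 47/V
√(v(p(14)) + Y(-109)) = √(47/14 - 6*(-109)/(-130 - 109)) = √(47*(1/14) - 6*(-109)/(-239)) = √(47/14 - 6*(-109)*(-1/239)) = √(47/14 - 654/239) = √(2077/3346) = √6949642/3346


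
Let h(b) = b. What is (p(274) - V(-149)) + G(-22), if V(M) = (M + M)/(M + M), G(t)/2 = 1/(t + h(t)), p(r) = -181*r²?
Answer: -298952655/22 ≈ -1.3589e+7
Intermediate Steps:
G(t) = 1/t (G(t) = 2/(t + t) = 2/((2*t)) = 2*(1/(2*t)) = 1/t)
V(M) = 1 (V(M) = (2*M)/((2*M)) = (2*M)*(1/(2*M)) = 1)
(p(274) - V(-149)) + G(-22) = (-181*274² - 1*1) + 1/(-22) = (-181*75076 - 1) - 1/22 = (-13588756 - 1) - 1/22 = -13588757 - 1/22 = -298952655/22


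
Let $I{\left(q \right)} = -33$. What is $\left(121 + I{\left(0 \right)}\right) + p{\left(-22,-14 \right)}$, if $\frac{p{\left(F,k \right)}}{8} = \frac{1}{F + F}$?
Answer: $\frac{966}{11} \approx 87.818$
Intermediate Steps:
$p{\left(F,k \right)} = \frac{4}{F}$ ($p{\left(F,k \right)} = \frac{8}{F + F} = \frac{8}{2 F} = 8 \frac{1}{2 F} = \frac{4}{F}$)
$\left(121 + I{\left(0 \right)}\right) + p{\left(-22,-14 \right)} = \left(121 - 33\right) + \frac{4}{-22} = 88 + 4 \left(- \frac{1}{22}\right) = 88 - \frac{2}{11} = \frac{966}{11}$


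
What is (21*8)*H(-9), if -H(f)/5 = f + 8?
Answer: 840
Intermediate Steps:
H(f) = -40 - 5*f (H(f) = -5*(f + 8) = -5*(8 + f) = -40 - 5*f)
(21*8)*H(-9) = (21*8)*(-40 - 5*(-9)) = 168*(-40 + 45) = 168*5 = 840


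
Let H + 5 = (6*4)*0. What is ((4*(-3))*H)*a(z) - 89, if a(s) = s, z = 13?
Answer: 691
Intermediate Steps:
H = -5 (H = -5 + (6*4)*0 = -5 + 24*0 = -5 + 0 = -5)
((4*(-3))*H)*a(z) - 89 = ((4*(-3))*(-5))*13 - 89 = -12*(-5)*13 - 89 = 60*13 - 89 = 780 - 89 = 691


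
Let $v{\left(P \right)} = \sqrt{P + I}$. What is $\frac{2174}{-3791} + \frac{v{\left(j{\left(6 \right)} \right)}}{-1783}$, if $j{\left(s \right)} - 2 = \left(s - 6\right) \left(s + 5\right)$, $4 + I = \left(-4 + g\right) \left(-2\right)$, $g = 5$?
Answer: $- \frac{2174}{3791} - \frac{2 i}{1783} \approx -0.57346 - 0.0011217 i$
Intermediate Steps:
$I = -6$ ($I = -4 + \left(-4 + 5\right) \left(-2\right) = -4 + 1 \left(-2\right) = -4 - 2 = -6$)
$j{\left(s \right)} = 2 + \left(-6 + s\right) \left(5 + s\right)$ ($j{\left(s \right)} = 2 + \left(s - 6\right) \left(s + 5\right) = 2 + \left(-6 + s\right) \left(5 + s\right)$)
$v{\left(P \right)} = \sqrt{-6 + P}$ ($v{\left(P \right)} = \sqrt{P - 6} = \sqrt{-6 + P}$)
$\frac{2174}{-3791} + \frac{v{\left(j{\left(6 \right)} \right)}}{-1783} = \frac{2174}{-3791} + \frac{\sqrt{-6 - \left(34 - 36\right)}}{-1783} = 2174 \left(- \frac{1}{3791}\right) + \sqrt{-6 - -2} \left(- \frac{1}{1783}\right) = - \frac{2174}{3791} + \sqrt{-6 + 2} \left(- \frac{1}{1783}\right) = - \frac{2174}{3791} + \sqrt{-4} \left(- \frac{1}{1783}\right) = - \frac{2174}{3791} + 2 i \left(- \frac{1}{1783}\right) = - \frac{2174}{3791} - \frac{2 i}{1783}$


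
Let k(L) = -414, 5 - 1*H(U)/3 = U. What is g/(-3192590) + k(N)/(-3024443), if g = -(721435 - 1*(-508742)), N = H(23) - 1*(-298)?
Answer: 3721921948671/9655806477370 ≈ 0.38546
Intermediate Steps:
H(U) = 15 - 3*U
N = 244 (N = (15 - 3*23) - 1*(-298) = (15 - 69) + 298 = -54 + 298 = 244)
g = -1230177 (g = -(721435 + 508742) = -1*1230177 = -1230177)
g/(-3192590) + k(N)/(-3024443) = -1230177/(-3192590) - 414/(-3024443) = -1230177*(-1/3192590) - 414*(-1/3024443) = 1230177/3192590 + 414/3024443 = 3721921948671/9655806477370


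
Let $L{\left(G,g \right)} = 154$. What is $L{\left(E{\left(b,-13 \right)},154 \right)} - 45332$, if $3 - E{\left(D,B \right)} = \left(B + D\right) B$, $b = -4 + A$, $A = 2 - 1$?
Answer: $-45178$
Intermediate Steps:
$A = 1$
$b = -3$ ($b = -4 + 1 = -3$)
$E{\left(D,B \right)} = 3 - B \left(B + D\right)$ ($E{\left(D,B \right)} = 3 - \left(B + D\right) B = 3 - B \left(B + D\right)$)
$L{\left(E{\left(b,-13 \right)},154 \right)} - 45332 = 154 - 45332 = -45178$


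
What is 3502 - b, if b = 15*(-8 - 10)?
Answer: 3772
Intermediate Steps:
b = -270 (b = 15*(-18) = -270)
3502 - b = 3502 - 1*(-270) = 3502 + 270 = 3772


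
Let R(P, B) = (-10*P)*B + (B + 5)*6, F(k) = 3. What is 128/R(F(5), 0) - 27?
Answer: -341/15 ≈ -22.733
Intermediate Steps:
R(P, B) = 30 + 6*B - 10*B*P (R(P, B) = -10*B*P + (5 + B)*6 = -10*B*P + (30 + 6*B) = 30 + 6*B - 10*B*P)
128/R(F(5), 0) - 27 = 128/(30 + 6*0 - 10*0*3) - 27 = 128/(30 + 0 + 0) - 27 = 128/30 - 27 = (1/30)*128 - 27 = 64/15 - 27 = -341/15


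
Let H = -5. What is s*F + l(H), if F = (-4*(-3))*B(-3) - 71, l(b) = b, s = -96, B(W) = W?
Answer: 10267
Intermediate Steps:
F = -107 (F = -4*(-3)*(-3) - 71 = 12*(-3) - 71 = -36 - 71 = -107)
s*F + l(H) = -96*(-107) - 5 = 10272 - 5 = 10267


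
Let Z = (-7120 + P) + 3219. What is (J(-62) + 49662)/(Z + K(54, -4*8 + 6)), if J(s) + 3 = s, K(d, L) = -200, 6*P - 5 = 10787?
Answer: -148791/6907 ≈ -21.542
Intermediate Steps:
P = 5396/3 (P = 5/6 + (1/6)*10787 = 5/6 + 10787/6 = 5396/3 ≈ 1798.7)
J(s) = -3 + s
Z = -6307/3 (Z = (-7120 + 5396/3) + 3219 = -15964/3 + 3219 = -6307/3 ≈ -2102.3)
(J(-62) + 49662)/(Z + K(54, -4*8 + 6)) = ((-3 - 62) + 49662)/(-6307/3 - 200) = (-65 + 49662)/(-6907/3) = 49597*(-3/6907) = -148791/6907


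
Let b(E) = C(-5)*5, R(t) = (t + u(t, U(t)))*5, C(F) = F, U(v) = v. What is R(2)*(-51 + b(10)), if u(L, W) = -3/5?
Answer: -532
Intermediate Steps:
u(L, W) = -⅗ (u(L, W) = -3*⅕ = -⅗)
R(t) = -3 + 5*t (R(t) = (t - ⅗)*5 = (-⅗ + t)*5 = -3 + 5*t)
b(E) = -25 (b(E) = -5*5 = -25)
R(2)*(-51 + b(10)) = (-3 + 5*2)*(-51 - 25) = (-3 + 10)*(-76) = 7*(-76) = -532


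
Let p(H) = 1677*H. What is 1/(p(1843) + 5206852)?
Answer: 1/8297563 ≈ 1.2052e-7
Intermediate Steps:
1/(p(1843) + 5206852) = 1/(1677*1843 + 5206852) = 1/(3090711 + 5206852) = 1/8297563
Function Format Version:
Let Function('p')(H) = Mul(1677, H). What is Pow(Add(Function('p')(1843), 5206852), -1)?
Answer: Rational(1, 8297563) ≈ 1.2052e-7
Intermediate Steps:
Pow(Add(Function('p')(1843), 5206852), -1) = Pow(Add(Mul(1677, 1843), 5206852), -1) = Pow(Add(3090711, 5206852), -1) = Pow(8297563, -1) = Rational(1, 8297563)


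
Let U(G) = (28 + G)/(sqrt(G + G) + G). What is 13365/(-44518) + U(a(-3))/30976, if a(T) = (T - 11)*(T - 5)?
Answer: -1138328347/3792221312 - sqrt(14)/681472 ≈ -0.30018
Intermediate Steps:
a(T) = (-11 + T)*(-5 + T)
U(G) = (28 + G)/(G + sqrt(2)*sqrt(G)) (U(G) = (28 + G)/(sqrt(2*G) + G) = (28 + G)/(sqrt(2)*sqrt(G) + G) = (28 + G)/(G + sqrt(2)*sqrt(G)))
13365/(-44518) + U(a(-3))/30976 = 13365/(-44518) + ((28 + (55 + (-3)**2 - 16*(-3)))/((55 + (-3)**2 - 16*(-3)) + sqrt(2)*sqrt(55 + (-3)**2 - 16*(-3))))/30976 = 13365*(-1/44518) + ((28 + (55 + 9 + 48))/((55 + 9 + 48) + sqrt(2)*sqrt(55 + 9 + 48)))*(1/30976) = -13365/44518 + ((28 + 112)/(112 + sqrt(2)*sqrt(112)))*(1/30976) = -13365/44518 + (140/(112 + sqrt(2)*(4*sqrt(7))))*(1/30976) = -13365/44518 + (140/(112 + 4*sqrt(14)))*(1/30976) = -13365/44518 + 35/(7744*(112 + 4*sqrt(14)))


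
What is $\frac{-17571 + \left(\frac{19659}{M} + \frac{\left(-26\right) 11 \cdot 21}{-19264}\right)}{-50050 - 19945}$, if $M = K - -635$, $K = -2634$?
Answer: $\frac{48357407517}{192529926880} \approx 0.25117$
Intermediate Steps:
$M = -1999$ ($M = -2634 - -635 = -2634 + 635 = -1999$)
$\frac{-17571 + \left(\frac{19659}{M} + \frac{\left(-26\right) 11 \cdot 21}{-19264}\right)}{-50050 - 19945} = \frac{-17571 + \left(\frac{19659}{-1999} + \frac{\left(-26\right) 11 \cdot 21}{-19264}\right)}{-50050 - 19945} = \frac{-17571 + \left(19659 \left(- \frac{1}{1999}\right) + \left(-286\right) 21 \left(- \frac{1}{19264}\right)\right)}{-69995} = \left(-17571 - \frac{26193213}{2750624}\right) \left(- \frac{1}{69995}\right) = \left(- \frac{48357407517}{2750624}\right) \left(- \frac{1}{69995}\right) = \frac{48357407517}{192529926880}$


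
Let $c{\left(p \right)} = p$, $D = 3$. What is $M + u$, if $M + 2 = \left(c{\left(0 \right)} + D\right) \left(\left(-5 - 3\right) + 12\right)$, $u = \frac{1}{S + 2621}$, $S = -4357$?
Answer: $\frac{17359}{1736} \approx 9.9994$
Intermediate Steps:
$u = - \frac{1}{1736}$ ($u = \frac{1}{-4357 + 2621} = \frac{1}{-1736} = - \frac{1}{1736} \approx -0.00057604$)
$M = 10$ ($M = -2 + \left(0 + 3\right) \left(\left(-5 - 3\right) + 12\right) = -2 + 3 \left(-8 + 12\right) = -2 + 3 \cdot 4 = -2 + 12 = 10$)
$M + u = 10 - \frac{1}{1736} = \frac{17359}{1736}$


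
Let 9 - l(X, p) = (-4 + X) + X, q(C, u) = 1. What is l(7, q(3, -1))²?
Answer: 1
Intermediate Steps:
l(X, p) = 13 - 2*X (l(X, p) = 9 - ((-4 + X) + X) = 9 - (-4 + 2*X) = 9 + (4 - 2*X) = 13 - 2*X)
l(7, q(3, -1))² = (13 - 2*7)² = (13 - 14)² = (-1)² = 1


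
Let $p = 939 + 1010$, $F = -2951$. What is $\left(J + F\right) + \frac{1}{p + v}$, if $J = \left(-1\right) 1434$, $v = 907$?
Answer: $- \frac{12523559}{2856} \approx -4385.0$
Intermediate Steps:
$p = 1949$
$J = -1434$
$\left(J + F\right) + \frac{1}{p + v} = \left(-1434 - 2951\right) + \frac{1}{1949 + 907} = -4385 + \frac{1}{2856} = - \frac{12523559}{2856}$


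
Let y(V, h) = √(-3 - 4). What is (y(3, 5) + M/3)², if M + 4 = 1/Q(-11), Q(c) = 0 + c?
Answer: (15 - 11*I*√7)²/121 ≈ -5.1405 - 7.2157*I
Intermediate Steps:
Q(c) = c
y(V, h) = I*√7 (y(V, h) = √(-7) = I*√7)
M = -45/11 (M = -4 + 1/(-11) = -4 - 1/11 = -45/11 ≈ -4.0909)
(y(3, 5) + M/3)² = (I*√7 - 45/11/3)² = (I*√7 - 45/11*⅓)² = (I*√7 - 15/11)² = (-15/11 + I*√7)²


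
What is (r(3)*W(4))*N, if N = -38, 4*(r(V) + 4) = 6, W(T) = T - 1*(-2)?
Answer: 570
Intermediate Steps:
W(T) = 2 + T (W(T) = T + 2 = 2 + T)
r(V) = -5/2 (r(V) = -4 + (1/4)*6 = -4 + 3/2 = -5/2)
(r(3)*W(4))*N = -5*(2 + 4)/2*(-38) = -5/2*6*(-38) = -15*(-38) = 570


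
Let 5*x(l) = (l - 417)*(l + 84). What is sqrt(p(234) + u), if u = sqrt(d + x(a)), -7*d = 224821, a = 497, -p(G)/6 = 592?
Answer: sqrt(-174048 + 7*I*sqrt(1118243))/7 ≈ 1.2671 + 59.612*I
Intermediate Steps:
p(G) = -3552 (p(G) = -6*592 = -3552)
d = -224821/7 (d = -1/7*224821 = -224821/7 ≈ -32117.)
x(l) = (-417 + l)*(84 + l)/5 (x(l) = ((l - 417)*(l + 84))/5 = ((-417 + l)*(84 + l))/5 = (-417 + l)*(84 + l)/5)
u = I*sqrt(1118243)/7 (u = sqrt(-224821/7 + (-35028/5 - 333/5*497 + (1/5)*497**2)) = sqrt(-224821/7 + (-35028/5 - 165501/5 + (1/5)*247009)) = sqrt(-224821/7 + (-35028/5 - 165501/5 + 247009/5)) = sqrt(-224821/7 + 9296) = sqrt(-159749/7) = I*sqrt(1118243)/7 ≈ 151.07*I)
sqrt(p(234) + u) = sqrt(-3552 + I*sqrt(1118243)/7)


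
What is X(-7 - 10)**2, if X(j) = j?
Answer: 289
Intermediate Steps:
X(-7 - 10)**2 = (-7 - 10)**2 = (-17)**2 = 289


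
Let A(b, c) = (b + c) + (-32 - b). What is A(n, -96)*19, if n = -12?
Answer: -2432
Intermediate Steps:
A(b, c) = -32 + c
A(n, -96)*19 = (-32 - 96)*19 = -128*19 = -2432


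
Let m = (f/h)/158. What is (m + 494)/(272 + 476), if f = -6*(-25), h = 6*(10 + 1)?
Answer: 858597/1300024 ≈ 0.66045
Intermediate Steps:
h = 66 (h = 6*11 = 66)
f = 150
m = 25/1738 (m = (150/66)/158 = (150*(1/66))*(1/158) = (25/11)*(1/158) = 25/1738 ≈ 0.014384)
(m + 494)/(272 + 476) = (25/1738 + 494)/(272 + 476) = (858597/1738)/748 = (858597/1738)*(1/748) = 858597/1300024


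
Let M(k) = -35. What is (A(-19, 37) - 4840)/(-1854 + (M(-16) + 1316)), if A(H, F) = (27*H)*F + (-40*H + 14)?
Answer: 23047/573 ≈ 40.222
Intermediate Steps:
A(H, F) = 14 - 40*H + 27*F*H (A(H, F) = 27*F*H + (14 - 40*H) = 14 - 40*H + 27*F*H)
(A(-19, 37) - 4840)/(-1854 + (M(-16) + 1316)) = ((14 - 40*(-19) + 27*37*(-19)) - 4840)/(-1854 + (-35 + 1316)) = ((14 + 760 - 18981) - 4840)/(-1854 + 1281) = (-18207 - 4840)/(-573) = -23047*(-1/573) = 23047/573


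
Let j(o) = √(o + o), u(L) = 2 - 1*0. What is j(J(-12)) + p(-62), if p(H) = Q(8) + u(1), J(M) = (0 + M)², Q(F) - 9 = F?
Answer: 19 + 12*√2 ≈ 35.971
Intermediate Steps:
u(L) = 2 (u(L) = 2 + 0 = 2)
Q(F) = 9 + F
J(M) = M²
j(o) = √2*√o (j(o) = √(2*o) = √2*√o)
p(H) = 19 (p(H) = (9 + 8) + 2 = 17 + 2 = 19)
j(J(-12)) + p(-62) = √2*√((-12)²) + 19 = √2*√144 + 19 = √2*12 + 19 = 12*√2 + 19 = 19 + 12*√2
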